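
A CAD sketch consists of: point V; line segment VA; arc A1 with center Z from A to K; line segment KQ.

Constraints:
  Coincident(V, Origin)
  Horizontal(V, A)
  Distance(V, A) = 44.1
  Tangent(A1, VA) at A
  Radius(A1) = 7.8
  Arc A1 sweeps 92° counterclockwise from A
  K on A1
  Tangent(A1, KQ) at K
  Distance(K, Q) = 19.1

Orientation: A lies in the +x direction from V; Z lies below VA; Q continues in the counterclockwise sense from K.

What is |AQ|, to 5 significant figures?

28.081

On A1, A sits at bearing 90° from Z; a 92° counterclockwise sweep puts K at bearing 182°, so K = Z + 7.8·(cos 182°, sin 182°) = (36.305, -8.0722). Tangency of A1 to KQ means the radius ZK is perpendicular to KQ, so KQ runs along (−sin 182°, cos 182°); with |KQ| = 19.1, Q = (36.971, -27.161). Then |AQ| = |Q − A| = 28.081.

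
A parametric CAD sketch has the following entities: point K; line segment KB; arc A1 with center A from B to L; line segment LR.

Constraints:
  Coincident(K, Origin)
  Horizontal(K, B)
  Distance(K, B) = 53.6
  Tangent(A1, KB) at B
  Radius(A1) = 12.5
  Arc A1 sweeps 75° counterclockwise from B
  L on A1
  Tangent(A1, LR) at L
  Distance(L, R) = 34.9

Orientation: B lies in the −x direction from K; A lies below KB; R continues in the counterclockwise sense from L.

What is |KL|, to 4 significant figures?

66.32

The tangent condition forces AB to be normal to KB, so A = B + (0, -12.5) = (-53.60, -12.50). On A1, B sits at bearing 90° from A; a 75° counterclockwise sweep puts L at bearing 165°, so L = A + 12.5·(cos 165°, sin 165°) = (-65.67, -9.265). Then |KL| = |L − K| = 66.32.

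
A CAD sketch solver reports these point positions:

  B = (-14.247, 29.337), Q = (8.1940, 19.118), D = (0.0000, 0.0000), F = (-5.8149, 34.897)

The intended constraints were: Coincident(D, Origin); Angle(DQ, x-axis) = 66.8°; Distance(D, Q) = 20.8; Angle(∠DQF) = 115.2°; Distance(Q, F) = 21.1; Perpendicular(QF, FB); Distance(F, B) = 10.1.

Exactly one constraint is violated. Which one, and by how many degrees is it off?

Perpendicular(QF, FB) — off by 8.20°.

D = (0.00, 0.00) ✓; DQ at 66.80° ✓; |DQ| = 20.80 ✓; ∠DQF = 115.2° ✓; |QF| = 21.10 ✓; ∠(QF, FB) = 81.80° ✗; |FB| = 10.10 ✓.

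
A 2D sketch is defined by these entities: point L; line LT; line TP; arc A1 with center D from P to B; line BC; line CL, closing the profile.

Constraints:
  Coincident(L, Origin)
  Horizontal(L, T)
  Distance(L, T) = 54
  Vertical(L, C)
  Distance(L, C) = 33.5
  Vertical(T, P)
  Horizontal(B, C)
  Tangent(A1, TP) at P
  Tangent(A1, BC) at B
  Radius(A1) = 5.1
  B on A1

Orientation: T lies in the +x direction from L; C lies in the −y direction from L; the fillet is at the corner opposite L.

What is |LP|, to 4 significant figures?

61.01

L is at the origin; LT is horizontal with |LT| = 54.0 and T on the +x side, so T = (54.00, 0.000). L and C share the same x with |LC| = 33.5 and C on the −y side, so C = (0.000, -33.50). The virtual corner opposite L is at (54.00, -33.50). Tangency of A1 to TP means the radius DP is perpendicular to TP and tangency of A1 to BC means the radius DB is perpendicular to BC, with radius 5.1, so the center D sits 5.1 in from both sides at D = (48.90, -28.40). That places the tangent points at P = (54.00, -28.40) on TP and B = (48.90, -33.50) on BC. Then |LP| = |P − L| = 61.01.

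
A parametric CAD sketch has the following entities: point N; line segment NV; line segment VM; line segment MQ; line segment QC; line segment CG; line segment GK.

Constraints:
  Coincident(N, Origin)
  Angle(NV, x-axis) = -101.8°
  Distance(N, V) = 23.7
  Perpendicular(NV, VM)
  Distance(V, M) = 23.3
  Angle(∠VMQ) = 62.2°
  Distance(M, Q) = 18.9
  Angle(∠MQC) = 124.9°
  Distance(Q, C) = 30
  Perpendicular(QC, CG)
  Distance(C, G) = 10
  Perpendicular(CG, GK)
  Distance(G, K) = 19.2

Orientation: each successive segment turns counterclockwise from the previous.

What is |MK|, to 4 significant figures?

22.30

QC is perpendicular to CG, so CG runs at -108.9°; with |CG| = 10.0, G = (-18.87, -9.539). CG is perpendicular to GK, so GK runs at -18.90°; with |GK| = 19.2, K = (-0.7054, -15.76). Then |MK| = |K − M| = 22.30.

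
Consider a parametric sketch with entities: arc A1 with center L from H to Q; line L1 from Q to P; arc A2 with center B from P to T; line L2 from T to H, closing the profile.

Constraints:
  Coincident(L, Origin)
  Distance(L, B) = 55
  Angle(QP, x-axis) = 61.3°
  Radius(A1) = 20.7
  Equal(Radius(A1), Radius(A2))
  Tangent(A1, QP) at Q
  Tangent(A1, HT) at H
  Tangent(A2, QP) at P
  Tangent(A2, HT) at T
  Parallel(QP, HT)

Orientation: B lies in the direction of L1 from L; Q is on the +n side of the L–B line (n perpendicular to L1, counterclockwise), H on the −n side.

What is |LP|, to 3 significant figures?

58.8

Tangency of A1 to both parallel lines with radius 20.7 puts Q and H at L ± 20.7·n: Q = (-18.2, 9.94), H = (18.2, -9.94). Equal radii place P and T the same way about B: P = B + 20.7·n = (8.26, 58.2), T = B − 20.7·n = (44.6, 38.3). Then |LP| = |P − L| = 58.8.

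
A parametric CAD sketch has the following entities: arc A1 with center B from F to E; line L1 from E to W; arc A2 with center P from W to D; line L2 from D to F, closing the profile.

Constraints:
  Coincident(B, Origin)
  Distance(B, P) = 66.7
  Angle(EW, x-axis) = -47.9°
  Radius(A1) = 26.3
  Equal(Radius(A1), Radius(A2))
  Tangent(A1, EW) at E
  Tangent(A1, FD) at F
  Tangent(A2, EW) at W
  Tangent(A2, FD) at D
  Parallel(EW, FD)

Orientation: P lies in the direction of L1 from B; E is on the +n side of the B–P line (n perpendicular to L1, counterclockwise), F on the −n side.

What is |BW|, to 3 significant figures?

71.7

Tangency of A1 to both parallel lines with radius 26.3 puts E and F at B ± 26.3·n: E = (19.5, 17.6), F = (-19.5, -17.6). Equal radii place W and D the same way about P: W = P + 26.3·n = (64.2, -31.9), D = P − 26.3·n = (25.2, -67.1). Then |BW| = |W − B| = 71.7.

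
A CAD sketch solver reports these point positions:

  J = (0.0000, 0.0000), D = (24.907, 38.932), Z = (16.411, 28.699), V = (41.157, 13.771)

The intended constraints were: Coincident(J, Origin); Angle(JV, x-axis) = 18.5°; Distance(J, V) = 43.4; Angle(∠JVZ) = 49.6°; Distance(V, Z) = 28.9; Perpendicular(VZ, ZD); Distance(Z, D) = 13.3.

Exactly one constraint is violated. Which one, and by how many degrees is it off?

Perpendicular(VZ, ZD) — off by 8.60°.

J = (0.00, 0.00) ✓; JV at 18.50° ✓; |JV| = 43.40 ✓; ∠JVZ = 49.60° ✓; |VZ| = 28.90 ✓; ∠(VZ, ZD) = 98.60° ✗; |ZD| = 13.30 ✓.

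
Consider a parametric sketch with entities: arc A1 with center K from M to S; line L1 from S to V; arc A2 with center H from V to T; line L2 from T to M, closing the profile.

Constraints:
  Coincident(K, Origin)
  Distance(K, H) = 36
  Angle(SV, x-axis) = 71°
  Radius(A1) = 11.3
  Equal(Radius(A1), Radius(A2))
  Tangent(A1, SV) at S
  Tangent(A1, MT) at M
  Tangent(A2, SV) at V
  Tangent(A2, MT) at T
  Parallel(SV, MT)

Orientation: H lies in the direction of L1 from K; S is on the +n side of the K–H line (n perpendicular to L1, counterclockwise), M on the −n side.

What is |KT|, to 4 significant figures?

37.73

Tangency of A1 to both parallel lines with radius 11.3 puts S and M at K ± 11.3·n: S = (-10.68, 3.679), M = (10.68, -3.679). Equal radii place V and T the same way about H: V = H + 11.3·n = (1.036, 37.72), T = H − 11.3·n = (22.40, 30.36). Then |KT| = |T − K| = 37.73.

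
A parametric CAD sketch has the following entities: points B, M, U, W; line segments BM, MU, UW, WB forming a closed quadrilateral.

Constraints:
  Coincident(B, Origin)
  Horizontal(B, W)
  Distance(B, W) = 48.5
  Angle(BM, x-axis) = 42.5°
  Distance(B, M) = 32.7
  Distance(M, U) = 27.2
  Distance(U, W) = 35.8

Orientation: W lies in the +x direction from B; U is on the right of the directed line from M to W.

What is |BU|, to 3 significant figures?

13.1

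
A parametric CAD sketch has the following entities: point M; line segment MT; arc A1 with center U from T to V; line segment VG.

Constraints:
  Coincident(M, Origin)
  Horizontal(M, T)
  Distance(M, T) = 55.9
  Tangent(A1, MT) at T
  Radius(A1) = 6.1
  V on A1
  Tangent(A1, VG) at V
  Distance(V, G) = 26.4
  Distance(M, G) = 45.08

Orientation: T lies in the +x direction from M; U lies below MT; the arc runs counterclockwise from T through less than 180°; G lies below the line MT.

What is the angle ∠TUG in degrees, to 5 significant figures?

136.06°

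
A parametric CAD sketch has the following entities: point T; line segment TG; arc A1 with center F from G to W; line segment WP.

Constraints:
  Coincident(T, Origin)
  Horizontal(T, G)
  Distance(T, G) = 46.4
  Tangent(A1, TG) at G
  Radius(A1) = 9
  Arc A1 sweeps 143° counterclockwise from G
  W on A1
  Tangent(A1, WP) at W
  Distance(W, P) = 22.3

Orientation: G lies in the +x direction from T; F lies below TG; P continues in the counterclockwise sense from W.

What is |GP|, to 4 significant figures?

32.10

T is at the origin; TG is horizontal with |TG| = 46.4 and G on the +x side, so G = (46.40, 0.000). A1 meets TG tangentially, so FG is at right angles to TG, so F = G + (0, -9) = (46.40, -9.000). On A1, G sits at bearing 90° from F; a 143° counterclockwise sweep puts W at bearing 233°, so W = F + 9.0·(cos 233°, sin 233°) = (40.98, -16.19). Since A1 is tangent to WP there, FW ⟂ WP, so WP runs along (−sin 233°, cos 233°); with |WP| = 22.3, P = (58.79, -29.61). Then |GP| = |P − G| = 32.10.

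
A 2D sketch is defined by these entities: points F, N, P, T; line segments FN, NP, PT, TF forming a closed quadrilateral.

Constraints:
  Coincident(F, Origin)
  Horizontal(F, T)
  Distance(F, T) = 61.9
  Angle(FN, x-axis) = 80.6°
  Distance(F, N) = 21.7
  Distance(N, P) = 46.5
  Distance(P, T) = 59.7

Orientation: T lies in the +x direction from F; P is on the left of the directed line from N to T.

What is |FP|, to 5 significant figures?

65.321

F is at the origin; F and T share the same y with |FT| = 61.9 and T in +x, so T = (61.9, 0). FN runs at 80.6° with |FN| = 21.7, so N = (3.5442, 21.409). P is determined by |NP| = 46.5 and |PT| = 59.7 together: it lies at the intersection of circle(N, 46.5) and circle(T, 59.7). With |NT| = 62.159, the foot of the radical line on NT is 19.803 from N and the perpendicular offset is √(46.5² − 19.803²) = 42.072. Taking the left-of-NT solution: P = (36.626, 54.086).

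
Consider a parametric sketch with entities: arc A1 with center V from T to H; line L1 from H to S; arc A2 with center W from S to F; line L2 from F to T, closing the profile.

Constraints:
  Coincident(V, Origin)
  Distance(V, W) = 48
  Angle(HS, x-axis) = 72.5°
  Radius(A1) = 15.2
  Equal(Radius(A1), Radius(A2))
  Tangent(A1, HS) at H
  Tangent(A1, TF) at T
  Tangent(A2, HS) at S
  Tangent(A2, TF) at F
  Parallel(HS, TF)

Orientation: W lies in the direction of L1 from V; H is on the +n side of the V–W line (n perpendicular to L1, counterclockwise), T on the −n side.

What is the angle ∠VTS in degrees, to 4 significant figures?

57.65°

Tangency of A1 to both parallel lines with radius 15.2 puts H and T at V ± 15.2·n: H = (-14.50, 4.571), T = (14.50, -4.571). Equal radii place S and F the same way about W: S = W + 15.2·n = (-0.06262, 50.35), F = W − 15.2·n = (28.93, 41.21). Then cos ∠VTS = TV·TS / (|TV||TS|), giving 57.65°.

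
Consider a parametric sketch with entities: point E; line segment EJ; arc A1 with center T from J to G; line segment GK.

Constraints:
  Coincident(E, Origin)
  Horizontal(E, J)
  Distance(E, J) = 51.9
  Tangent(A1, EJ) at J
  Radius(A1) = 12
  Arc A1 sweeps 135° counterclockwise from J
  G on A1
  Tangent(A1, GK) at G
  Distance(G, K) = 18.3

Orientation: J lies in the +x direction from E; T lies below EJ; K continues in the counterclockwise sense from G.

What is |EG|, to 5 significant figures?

48.005

E is at the origin; EJ is horizontal with |EJ| = 51.9 and J on the +x side, so J = (51.900, 0.0000). A1 meets EJ tangentially, so TJ is at right angles to EJ, so T = J + (0, -12) = (51.900, -12.000). On A1, J sits at bearing 90° from T; a 135° counterclockwise sweep puts G at bearing 225°, so G = T + 12.0·(cos 225°, sin 225°) = (43.415, -20.485). Then |EG| = |G − E| = 48.005.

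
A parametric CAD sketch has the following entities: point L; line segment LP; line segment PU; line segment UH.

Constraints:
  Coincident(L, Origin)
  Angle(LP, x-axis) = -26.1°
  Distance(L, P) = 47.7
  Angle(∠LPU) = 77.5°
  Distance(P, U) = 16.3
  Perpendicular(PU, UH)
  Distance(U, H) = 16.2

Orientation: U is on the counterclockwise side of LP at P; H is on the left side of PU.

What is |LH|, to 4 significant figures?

30.95

L is at the origin; LP runs at -26.1° with length 47.7, so P = 47.7·(cos -26.1°, sin -26.1°) = (42.84, -20.99). ∠LPU = 77.5°, so PU runs at -26.1° + (180° − 77.5°) = 76.40° from the x-axis; with |PU| = 16.3, U = P + 16.3·(cos 76.40°, sin 76.40°) = (46.67, -5.142). PU ⟂ UH; with |UH| = 16.2 on the left of PU, H = U + 16.2·(-0.9720, 0.2351) = (30.92, -1.333). Then |LH| = |H − L| = 30.95.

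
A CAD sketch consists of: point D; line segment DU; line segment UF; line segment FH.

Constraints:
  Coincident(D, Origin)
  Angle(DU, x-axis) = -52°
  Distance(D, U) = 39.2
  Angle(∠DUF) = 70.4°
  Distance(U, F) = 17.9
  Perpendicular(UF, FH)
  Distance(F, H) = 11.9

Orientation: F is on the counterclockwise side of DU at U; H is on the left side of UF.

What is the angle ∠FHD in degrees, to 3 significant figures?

169°

∠DUF = 70.4°, so UF runs at -52.0° + (180° − 70.4°) = 57.6° from the x-axis; with |UF| = 17.9, F = U + 17.9·(cos 57.6°, sin 57.6°) = (33.7, -15.8). UF ⟂ FH; with |FH| = 11.9 on the left of UF, H = F + 11.9·(-0.844, 0.536) = (23.7, -9.40). Then cos ∠FHD = HF·HD / (|HF||HD|), giving 169°.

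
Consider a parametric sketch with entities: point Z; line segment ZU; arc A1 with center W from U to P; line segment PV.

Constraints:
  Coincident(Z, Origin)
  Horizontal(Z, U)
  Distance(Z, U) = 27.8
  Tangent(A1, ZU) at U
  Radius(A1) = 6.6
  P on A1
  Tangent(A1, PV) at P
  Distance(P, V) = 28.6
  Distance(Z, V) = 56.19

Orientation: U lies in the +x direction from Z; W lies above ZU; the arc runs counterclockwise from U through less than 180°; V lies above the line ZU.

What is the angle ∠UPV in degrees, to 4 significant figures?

152.8°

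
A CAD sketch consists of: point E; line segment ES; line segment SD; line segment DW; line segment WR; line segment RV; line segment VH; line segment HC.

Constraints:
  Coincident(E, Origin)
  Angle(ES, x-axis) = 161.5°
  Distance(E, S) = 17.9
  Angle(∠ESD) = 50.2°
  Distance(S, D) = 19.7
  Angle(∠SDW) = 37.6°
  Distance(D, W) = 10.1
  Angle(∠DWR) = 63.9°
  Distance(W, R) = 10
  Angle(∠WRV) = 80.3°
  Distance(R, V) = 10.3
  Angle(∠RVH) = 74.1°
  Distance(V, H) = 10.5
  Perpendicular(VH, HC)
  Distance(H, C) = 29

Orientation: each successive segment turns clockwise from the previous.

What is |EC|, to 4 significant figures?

26.52

E is at the origin; ES runs at 161.5° with length 17.9, so S = (-16.97, 5.680). ∠ESD = 50.2° gives SD at 31.70° from the x-axis; with |SD| = 19.7, D = (-0.2140, 16.03). ∠SDW = 37.6° gives DW at -110.7° from the x-axis; with |DW| = 10.1, W = (-3.784, 6.584). ∠DWR = 63.9° gives WR at 133.2° from the x-axis; with |WR| = 10.0, R = (-10.63, 13.87). ∠WRV = 80.3° gives RV at 33.50° from the x-axis; with |RV| = 10.3, V = (-2.041, 19.56). ∠RVH = 74.1° gives VH at -72.40° from the x-axis; with |VH| = 10.5, H = (1.134, 9.550). VH ⟂ HC, so HC runs at -162.4°; with |HC| = 29.0, C = (-26.51, 0.7810). Then |EC| = |C − E| = 26.52.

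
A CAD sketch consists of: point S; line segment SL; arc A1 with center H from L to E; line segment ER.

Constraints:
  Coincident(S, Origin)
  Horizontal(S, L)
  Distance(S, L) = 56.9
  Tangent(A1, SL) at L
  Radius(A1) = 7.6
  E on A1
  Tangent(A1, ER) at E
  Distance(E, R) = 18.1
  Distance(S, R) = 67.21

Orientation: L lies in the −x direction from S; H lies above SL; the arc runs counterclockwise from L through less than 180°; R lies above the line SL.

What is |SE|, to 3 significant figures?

52.3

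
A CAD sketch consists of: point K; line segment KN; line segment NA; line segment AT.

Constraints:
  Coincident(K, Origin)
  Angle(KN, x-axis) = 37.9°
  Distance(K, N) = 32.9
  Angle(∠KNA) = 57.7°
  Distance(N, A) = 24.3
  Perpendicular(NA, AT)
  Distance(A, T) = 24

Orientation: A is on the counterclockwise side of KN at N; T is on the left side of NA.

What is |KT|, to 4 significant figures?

7.724

K is at the origin; KN runs at 37.9° with length 32.9, so N = 32.9·(cos 37.9°, sin 37.9°) = (25.96, 20.21). ∠KNA = 57.7°, so NA runs at 37.9° + (180° − 57.7°) = 160.2° from the x-axis; with |NA| = 24.3, A = N + 24.3·(cos 160.2°, sin 160.2°) = (3.097, 28.44). NA ⟂ AT; with |AT| = 24.0 on the left of NA, T = A + 24.0·(-0.3387, -0.9409) = (-5.032, 5.860). Then |KT| = |T − K| = 7.724.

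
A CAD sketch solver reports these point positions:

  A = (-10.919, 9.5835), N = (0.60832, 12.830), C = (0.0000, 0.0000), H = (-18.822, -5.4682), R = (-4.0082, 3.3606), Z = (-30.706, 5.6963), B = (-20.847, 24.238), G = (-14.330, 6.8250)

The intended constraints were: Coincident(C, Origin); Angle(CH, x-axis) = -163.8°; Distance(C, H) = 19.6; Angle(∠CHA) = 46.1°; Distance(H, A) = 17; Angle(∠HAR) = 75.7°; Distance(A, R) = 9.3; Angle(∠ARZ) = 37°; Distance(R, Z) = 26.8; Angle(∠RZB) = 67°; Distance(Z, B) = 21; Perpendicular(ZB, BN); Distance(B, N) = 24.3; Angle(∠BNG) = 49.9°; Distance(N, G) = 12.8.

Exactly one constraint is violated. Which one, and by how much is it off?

Distance(N, G) = 12.8 — off by 3.30.

C = (0.00, 0.00) ✓; CH at -163.8° ✓; |CH| = 19.60 ✓; ∠CHA = 46.10° ✓; |HA| = 17.00 ✓; ∠HAR = 75.70° ✓; |AR| = 9.300 ✓; ∠ARZ = 37.00° ✓; |RZ| = 26.80 ✓; ∠RZB = 67.00° ✓; |ZB| = 21.00 ✓; ∠(ZB, BN) = 90.00° ✓; |BN| = 24.30 ✓; ∠BNG = 49.90° ✓; |NG| = 16.10 ✗.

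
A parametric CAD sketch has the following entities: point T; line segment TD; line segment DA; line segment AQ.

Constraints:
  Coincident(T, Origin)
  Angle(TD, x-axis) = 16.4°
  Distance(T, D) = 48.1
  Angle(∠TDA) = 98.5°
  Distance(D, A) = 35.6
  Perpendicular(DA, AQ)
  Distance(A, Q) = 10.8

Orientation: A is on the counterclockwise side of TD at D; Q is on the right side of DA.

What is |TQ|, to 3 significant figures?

72.3

T is at the origin; TD runs at 16.4° with length 48.1, so D = 48.1·(cos 16.4°, sin 16.4°) = (46.1, 13.6). ∠TDA = 98.5°, so DA runs at 16.4° + (180° − 98.5°) = 97.9° from the x-axis; with |DA| = 35.6, A = D + 35.6·(cos 97.9°, sin 97.9°) = (41.2, 48.8). DA is perpendicular to AQ; with |AQ| = 10.8 on the right of DA, Q = A + 10.8·(0.991, 0.137) = (51.9, 50.3). Then |TQ| = |Q − T| = 72.3.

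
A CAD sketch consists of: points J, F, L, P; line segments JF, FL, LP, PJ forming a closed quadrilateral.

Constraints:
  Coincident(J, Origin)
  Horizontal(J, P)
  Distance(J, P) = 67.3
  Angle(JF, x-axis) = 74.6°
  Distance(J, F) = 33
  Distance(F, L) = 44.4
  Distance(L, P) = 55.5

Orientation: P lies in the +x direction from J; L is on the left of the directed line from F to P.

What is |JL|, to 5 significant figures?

71.026

Checks: |FL| = 44.40 ✓; |LP| = 55.50 ✓.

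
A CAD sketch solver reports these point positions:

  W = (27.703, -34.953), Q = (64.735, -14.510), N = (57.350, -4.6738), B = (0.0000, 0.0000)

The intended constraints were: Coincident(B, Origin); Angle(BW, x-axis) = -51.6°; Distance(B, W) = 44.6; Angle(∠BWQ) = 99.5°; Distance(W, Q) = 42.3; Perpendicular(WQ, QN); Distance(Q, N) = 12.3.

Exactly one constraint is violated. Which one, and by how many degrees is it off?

Perpendicular(WQ, QN) — off by 8.00°.

B = (0.00, 0.00) ✓; BW at -51.60° ✓; |BW| = 44.60 ✓; ∠BWQ = 99.50° ✓; |WQ| = 42.30 ✓; ∠(WQ, QN) = 98.00° ✗; |QN| = 12.30 ✓.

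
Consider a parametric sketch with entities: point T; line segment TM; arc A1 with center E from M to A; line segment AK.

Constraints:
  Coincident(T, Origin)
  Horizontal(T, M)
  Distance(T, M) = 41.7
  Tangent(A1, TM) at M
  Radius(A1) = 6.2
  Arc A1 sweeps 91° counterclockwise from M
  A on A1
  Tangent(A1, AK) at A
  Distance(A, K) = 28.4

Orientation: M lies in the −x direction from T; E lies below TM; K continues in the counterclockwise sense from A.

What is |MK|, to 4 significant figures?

35.17

T is at the origin; TM is horizontal with |TM| = 41.7 and M on the −x side, so M = (-41.70, 0.000). The tangent condition forces EM to be normal to TM, so E = M + (0, -6.2) = (-41.70, -6.200). On A1, M sits at bearing 90° from E; a 91° counterclockwise sweep puts A at bearing 181°, so A = E + 6.2·(cos 181°, sin 181°) = (-47.90, -6.308). Tangency of A1 to AK means the radius EA is perpendicular to AK, so AK runs along (−sin 181°, cos 181°); with |AK| = 28.4, K = (-47.40, -34.70). Then |MK| = |K − M| = 35.17.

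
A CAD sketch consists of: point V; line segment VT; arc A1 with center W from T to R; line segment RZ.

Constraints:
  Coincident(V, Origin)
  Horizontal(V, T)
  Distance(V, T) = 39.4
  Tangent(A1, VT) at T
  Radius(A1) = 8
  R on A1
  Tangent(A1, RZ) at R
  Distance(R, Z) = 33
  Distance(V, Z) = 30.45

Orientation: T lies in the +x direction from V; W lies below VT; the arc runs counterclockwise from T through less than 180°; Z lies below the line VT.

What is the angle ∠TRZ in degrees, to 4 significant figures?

155.1°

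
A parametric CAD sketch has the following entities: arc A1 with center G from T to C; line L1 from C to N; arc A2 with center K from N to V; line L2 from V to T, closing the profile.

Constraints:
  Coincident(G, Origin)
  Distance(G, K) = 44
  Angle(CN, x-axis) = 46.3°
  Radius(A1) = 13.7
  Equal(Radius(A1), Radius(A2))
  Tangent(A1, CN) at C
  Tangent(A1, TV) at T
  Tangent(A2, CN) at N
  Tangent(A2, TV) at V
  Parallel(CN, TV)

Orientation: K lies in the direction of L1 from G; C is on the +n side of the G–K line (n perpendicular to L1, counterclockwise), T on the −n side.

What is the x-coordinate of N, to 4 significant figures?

20.49

Tangency of A1 to both parallel lines with radius 13.7 puts C and T at G ± 13.7·n: C = (-9.905, 9.465), T = (9.905, -9.465). Equal radii place N and V the same way about K: N = K + 13.7·n = (20.49, 41.28), V = K − 13.7·n = (40.30, 22.35). So N.x = 20.49.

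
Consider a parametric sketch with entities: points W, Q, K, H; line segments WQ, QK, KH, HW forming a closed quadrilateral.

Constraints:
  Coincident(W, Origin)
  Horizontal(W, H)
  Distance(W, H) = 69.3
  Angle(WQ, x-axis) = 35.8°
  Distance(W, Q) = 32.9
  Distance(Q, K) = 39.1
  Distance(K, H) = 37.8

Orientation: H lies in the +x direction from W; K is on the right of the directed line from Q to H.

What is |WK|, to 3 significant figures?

40.9

Checks: |QK| = 39.10 ✓; |KH| = 37.80 ✓.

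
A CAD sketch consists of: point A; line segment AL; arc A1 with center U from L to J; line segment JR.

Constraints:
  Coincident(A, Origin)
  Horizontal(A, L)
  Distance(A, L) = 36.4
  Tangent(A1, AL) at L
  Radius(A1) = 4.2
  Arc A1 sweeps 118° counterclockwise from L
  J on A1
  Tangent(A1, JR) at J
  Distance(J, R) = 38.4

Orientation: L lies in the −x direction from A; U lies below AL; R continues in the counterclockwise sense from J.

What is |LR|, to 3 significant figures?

42.6

On A1, L sits at bearing 90° from U; a 118° counterclockwise sweep puts J at bearing 208°, so J = U + 4.2·(cos 208°, sin 208°) = (-40.1, -6.17). A1 meets JR tangentially, so UJ is at right angles to JR, so JR runs along (−sin 208°, cos 208°); with |JR| = 38.4, R = (-22.1, -40.1). Then |LR| = |R − L| = 42.6.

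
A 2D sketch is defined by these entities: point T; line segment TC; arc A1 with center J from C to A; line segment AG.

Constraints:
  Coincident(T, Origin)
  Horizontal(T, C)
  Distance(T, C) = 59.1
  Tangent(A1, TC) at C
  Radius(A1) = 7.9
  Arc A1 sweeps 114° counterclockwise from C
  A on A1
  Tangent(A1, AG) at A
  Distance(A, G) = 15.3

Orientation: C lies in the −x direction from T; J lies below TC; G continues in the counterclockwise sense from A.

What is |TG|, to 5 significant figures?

65.122

On A1, C sits at bearing 90° from J; a 114° counterclockwise sweep puts A at bearing 204°, so A = J + 7.9·(cos 204°, sin 204°) = (-66.317, -11.113). Since A1 is tangent to AG there, JA ⟂ AG, so AG runs along (−sin 204°, cos 204°); with |AG| = 15.3, G = (-60.094, -25.090). Then |TG| = |G − T| = 65.122.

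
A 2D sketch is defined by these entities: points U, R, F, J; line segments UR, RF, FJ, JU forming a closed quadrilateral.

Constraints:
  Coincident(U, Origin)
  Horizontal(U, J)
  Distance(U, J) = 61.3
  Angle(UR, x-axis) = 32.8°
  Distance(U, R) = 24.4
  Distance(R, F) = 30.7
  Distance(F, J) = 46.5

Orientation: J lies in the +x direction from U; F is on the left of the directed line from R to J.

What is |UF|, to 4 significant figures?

53.74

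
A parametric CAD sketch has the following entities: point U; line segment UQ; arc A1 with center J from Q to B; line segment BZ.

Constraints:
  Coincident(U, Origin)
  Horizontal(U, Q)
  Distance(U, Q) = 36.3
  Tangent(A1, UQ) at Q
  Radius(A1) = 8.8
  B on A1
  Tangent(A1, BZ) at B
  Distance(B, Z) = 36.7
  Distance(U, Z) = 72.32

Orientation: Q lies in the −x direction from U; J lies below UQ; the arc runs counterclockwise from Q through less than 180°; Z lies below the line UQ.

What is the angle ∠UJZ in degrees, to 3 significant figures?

149°

U is at the origin; U and Q share the same y with |UQ| = 36.3 and Q on the −x side, so Q = (-36.3, 0.00). The tangent condition forces JQ to be normal to UQ, so J = Q + (0, -8.8) = (-36.3, -8.80). Since JB ⟂ BZ (tangency), |JZ| = √(8.8² + 36.7²) = 37.7 regardless of where B sits on A1. So Z lies on both circle(U, 72.32) and circle(J, 37.7); the below-UQ intersection is Z = (-63.1, -35.4). B is the foot of the tangent from Z: B = (-43.8, -4.18).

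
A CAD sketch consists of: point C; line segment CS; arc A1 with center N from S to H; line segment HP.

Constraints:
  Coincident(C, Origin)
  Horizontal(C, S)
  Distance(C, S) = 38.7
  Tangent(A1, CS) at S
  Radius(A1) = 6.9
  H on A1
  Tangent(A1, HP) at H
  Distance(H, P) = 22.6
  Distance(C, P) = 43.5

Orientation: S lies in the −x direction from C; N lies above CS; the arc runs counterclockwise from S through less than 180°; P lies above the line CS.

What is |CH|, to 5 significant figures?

32.549

Checks: C.y = 0.00, S.y = 0.00 ✓; |NH| = 6.900 ✓; ∠(NH, HP) = 90.00° ✓; |HP| = 22.60 ✓; |CP| = 43.50 ✓.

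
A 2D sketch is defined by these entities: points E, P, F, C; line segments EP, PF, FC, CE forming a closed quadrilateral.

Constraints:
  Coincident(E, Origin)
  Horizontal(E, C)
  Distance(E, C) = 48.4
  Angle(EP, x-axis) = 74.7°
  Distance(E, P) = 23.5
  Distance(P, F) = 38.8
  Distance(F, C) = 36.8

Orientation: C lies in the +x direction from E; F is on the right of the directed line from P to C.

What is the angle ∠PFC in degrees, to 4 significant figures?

78.59°

Checks: |PF| = 38.80 ✓; |FC| = 36.80 ✓.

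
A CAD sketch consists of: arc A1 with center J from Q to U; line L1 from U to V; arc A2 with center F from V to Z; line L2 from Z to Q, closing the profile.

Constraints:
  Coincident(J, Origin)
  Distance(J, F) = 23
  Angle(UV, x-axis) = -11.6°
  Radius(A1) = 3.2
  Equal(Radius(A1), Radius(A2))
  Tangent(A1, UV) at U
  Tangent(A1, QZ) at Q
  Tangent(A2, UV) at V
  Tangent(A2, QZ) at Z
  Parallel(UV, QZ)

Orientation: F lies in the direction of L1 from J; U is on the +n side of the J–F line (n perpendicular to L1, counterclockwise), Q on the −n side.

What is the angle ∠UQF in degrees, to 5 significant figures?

82.079°

J is at the origin and F lies 23.0 along u from J, so F = 23.0·u = (22.530, -4.6248). Tangency of A1 to both parallel lines with radius 3.2 puts U and Q at J ± 3.2·n: U = (0.64345, 3.1346), Q = (-0.64345, -3.1346). Then cos ∠UQF = QU·QF / (|QU||QF|), giving 82.079°.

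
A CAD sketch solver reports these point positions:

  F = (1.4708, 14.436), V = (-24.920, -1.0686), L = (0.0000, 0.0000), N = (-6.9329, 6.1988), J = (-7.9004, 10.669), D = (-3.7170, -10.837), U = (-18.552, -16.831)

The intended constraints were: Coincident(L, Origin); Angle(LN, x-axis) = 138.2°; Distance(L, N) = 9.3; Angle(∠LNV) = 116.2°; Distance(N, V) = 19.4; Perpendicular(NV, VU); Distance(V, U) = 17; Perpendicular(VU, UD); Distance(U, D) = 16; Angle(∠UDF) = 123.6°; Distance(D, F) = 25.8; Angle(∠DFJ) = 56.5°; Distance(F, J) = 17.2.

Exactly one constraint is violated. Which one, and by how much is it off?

Distance(F, J) = 17.2 — off by 7.10.

L = (0.00, 0.00) ✓; LN at 138.2° ✓; |LN| = 9.300 ✓; ∠LNV = 116.2° ✓; |NV| = 19.40 ✓; ∠(NV, VU) = 90.00° ✓; |VU| = 17.00 ✓; ∠(VU, UD) = 90.00° ✓; |UD| = 16.00 ✓; ∠UDF = 123.6° ✓; |DF| = 25.80 ✓; ∠DFJ = 56.50° ✓; |FJ| = 10.10 ✗.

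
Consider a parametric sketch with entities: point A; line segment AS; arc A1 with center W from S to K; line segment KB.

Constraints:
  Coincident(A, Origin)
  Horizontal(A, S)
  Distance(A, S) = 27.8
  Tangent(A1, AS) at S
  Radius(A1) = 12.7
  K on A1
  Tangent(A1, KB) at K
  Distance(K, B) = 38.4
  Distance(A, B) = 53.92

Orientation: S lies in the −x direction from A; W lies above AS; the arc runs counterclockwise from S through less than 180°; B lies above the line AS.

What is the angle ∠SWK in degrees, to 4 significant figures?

91.59°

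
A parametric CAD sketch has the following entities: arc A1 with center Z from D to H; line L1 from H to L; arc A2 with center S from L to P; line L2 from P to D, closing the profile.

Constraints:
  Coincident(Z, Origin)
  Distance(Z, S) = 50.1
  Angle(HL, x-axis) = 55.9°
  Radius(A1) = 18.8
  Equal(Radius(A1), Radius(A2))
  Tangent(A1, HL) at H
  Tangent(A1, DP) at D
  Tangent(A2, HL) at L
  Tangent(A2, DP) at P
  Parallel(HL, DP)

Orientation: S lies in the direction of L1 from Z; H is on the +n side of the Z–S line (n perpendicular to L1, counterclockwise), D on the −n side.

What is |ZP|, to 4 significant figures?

53.51

The slot axis is L1's direction at 55.9°, so u = (cos 55.9°, sin 55.9°) = (0.5606, 0.8281) and n = (−sin 55.9°, cos 55.9°) = (-0.8281, 0.5606). Z is at the origin and S lies 50.1 along u from Z, so S = 50.1·u = (28.09, 41.49). Tangency of A1 to both parallel lines with radius 18.8 puts H and D at Z ± 18.8·n: H = (-15.57, 10.54), D = (15.57, -10.54). Equal radii place L and P the same way about S: L = S + 18.8·n = (12.52, 52.03), P = S − 18.8·n = (43.66, 30.95). Then |ZP| = |P − Z| = 53.51.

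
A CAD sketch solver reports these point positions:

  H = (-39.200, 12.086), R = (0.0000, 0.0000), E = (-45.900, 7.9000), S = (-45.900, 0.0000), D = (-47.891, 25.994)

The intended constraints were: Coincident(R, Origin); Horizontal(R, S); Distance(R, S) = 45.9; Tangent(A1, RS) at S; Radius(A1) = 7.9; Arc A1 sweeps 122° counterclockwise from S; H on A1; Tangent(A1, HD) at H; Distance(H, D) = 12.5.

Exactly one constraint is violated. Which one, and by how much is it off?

Distance(H, D) = 12.5 — off by 3.90.

R = (0.00, 0.00) ✓; R.y = 0.00, S.y = 0.00 ✓; |RS| = 45.90 ✓; ∠(ES, SR) = 90.00° ✓; |ES| = 7.900 ✓; bearing(E→H) − bearing(E→S) = 122.0° ✓; |EH| = 7.900 ✓; ∠(EH, HD) = 90.00° ✓; |HD| = 16.40 ✗.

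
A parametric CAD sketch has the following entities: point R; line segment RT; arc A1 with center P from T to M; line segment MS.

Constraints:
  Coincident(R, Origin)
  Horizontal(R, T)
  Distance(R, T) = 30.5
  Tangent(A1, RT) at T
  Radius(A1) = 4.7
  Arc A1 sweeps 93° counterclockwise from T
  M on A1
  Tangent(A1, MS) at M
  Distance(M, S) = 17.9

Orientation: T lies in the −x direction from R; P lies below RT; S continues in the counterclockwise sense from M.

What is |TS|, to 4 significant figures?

23.13

R is at the origin; R and T share the same y with |RT| = 30.5 and T on the −x side, so T = (-30.50, 0.000). The tangent condition forces PT to be normal to RT, so P = T + (0, -4.7) = (-30.50, -4.700). On A1, T sits at bearing 90° from P; a 93° counterclockwise sweep puts M at bearing 183°, so M = P + 4.7·(cos 183°, sin 183°) = (-35.19, -4.946). Since A1 is tangent to MS there, PM ⟂ MS, so MS runs along (−sin 183°, cos 183°); with |MS| = 17.9, S = (-34.26, -22.82). Then |TS| = |S − T| = 23.13.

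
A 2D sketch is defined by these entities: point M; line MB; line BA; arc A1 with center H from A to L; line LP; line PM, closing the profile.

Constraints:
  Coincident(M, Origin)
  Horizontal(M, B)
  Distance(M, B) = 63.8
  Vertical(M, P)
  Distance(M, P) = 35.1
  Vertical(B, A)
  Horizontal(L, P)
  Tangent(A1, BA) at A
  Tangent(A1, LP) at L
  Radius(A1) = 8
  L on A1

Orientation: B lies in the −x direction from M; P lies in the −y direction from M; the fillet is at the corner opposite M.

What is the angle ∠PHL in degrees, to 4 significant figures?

81.84°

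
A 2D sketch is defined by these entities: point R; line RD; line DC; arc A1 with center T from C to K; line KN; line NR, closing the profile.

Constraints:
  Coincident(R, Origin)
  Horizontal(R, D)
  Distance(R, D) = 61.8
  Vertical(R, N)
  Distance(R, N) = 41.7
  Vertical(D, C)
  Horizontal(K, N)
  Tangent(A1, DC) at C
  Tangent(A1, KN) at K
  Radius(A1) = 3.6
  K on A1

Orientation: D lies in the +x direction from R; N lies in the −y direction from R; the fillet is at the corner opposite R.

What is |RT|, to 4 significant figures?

69.56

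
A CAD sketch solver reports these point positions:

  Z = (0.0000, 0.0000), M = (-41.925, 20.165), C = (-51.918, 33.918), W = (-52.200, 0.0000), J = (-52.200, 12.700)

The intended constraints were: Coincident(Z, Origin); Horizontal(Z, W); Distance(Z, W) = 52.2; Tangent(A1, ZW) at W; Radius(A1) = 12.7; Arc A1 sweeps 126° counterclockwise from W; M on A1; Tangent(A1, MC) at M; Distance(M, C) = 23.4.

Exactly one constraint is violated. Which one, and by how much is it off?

Distance(M, C) = 23.4 — off by 6.40.

Z = (0.00, 0.00) ✓; Z.y = 0.00, W.y = 0.00 ✓; |ZW| = 52.20 ✓; ∠(JW, WZ) = 90.00° ✓; |JW| = 12.70 ✓; bearing(J→M) − bearing(J→W) = 126.0° ✓; |JM| = 12.70 ✓; ∠(JM, MC) = 90.00° ✓; |MC| = 17.00 ✗.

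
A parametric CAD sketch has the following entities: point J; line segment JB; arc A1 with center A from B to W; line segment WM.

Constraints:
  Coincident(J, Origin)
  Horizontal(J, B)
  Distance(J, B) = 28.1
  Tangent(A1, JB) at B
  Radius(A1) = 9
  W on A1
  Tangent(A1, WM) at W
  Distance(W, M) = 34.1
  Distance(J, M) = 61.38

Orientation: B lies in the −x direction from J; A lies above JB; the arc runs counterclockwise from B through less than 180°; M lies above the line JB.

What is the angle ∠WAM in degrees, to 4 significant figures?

75.22°

Checks: |AW| = 9.000 ✓; ∠(AW, WM) = 90.00° ✓; |WM| = 34.10 ✓; |JM| = 61.38 ✓.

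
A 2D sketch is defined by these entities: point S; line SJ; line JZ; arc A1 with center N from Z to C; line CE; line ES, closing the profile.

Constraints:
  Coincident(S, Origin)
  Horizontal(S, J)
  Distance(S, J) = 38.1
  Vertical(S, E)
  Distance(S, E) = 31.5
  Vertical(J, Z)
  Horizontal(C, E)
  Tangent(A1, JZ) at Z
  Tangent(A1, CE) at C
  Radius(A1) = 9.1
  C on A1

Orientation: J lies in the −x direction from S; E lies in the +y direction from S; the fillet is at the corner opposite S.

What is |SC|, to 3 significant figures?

42.8

S is at the origin; SJ is horizontal with |SJ| = 38.1 and J on the −x side, so J = (-38.1, 0.00). S and E share the same x with |SE| = 31.5 and E on the +y side, so E = (0.00, 31.5). The virtual corner opposite S is at (-38.1, 31.5). Tangency of A1 to JZ means the radius NZ is perpendicular to JZ and tangency of A1 to CE means the radius NC is perpendicular to CE, with radius 9.1, so the center N sits 9.1 in from both sides at N = (-29.0, 22.4). That places the tangent points at Z = (-38.1, 22.4) on JZ and C = (-29.0, 31.5) on CE. Then |SC| = |C − S| = 42.8.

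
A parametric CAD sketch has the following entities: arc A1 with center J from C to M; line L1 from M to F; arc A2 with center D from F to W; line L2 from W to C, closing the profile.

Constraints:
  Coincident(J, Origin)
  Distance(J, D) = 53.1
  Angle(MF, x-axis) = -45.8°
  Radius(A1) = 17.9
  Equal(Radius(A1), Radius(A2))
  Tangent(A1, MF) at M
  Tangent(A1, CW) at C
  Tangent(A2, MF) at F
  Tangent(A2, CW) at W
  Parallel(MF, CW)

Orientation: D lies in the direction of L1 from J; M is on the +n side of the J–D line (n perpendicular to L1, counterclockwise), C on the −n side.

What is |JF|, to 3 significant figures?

56.0

The slot axis is L1's direction at -45.8°, so u = (cos -45.8°, sin -45.8°) = (0.697, -0.717) and n = (−sin -45.8°, cos -45.8°) = (0.717, 0.697). J is at the origin and D lies 53.1 along u from J, so D = 53.1·u = (37.0, -38.1). Tangency of A1 to both parallel lines with radius 17.9 puts M and C at J ± 17.9·n: M = (12.8, 12.5), C = (-12.8, -12.5). Equal radii place F and W the same way about D: F = D + 17.9·n = (49.9, -25.6), W = D − 17.9·n = (24.2, -50.5). Then |JF| = |F − J| = 56.0.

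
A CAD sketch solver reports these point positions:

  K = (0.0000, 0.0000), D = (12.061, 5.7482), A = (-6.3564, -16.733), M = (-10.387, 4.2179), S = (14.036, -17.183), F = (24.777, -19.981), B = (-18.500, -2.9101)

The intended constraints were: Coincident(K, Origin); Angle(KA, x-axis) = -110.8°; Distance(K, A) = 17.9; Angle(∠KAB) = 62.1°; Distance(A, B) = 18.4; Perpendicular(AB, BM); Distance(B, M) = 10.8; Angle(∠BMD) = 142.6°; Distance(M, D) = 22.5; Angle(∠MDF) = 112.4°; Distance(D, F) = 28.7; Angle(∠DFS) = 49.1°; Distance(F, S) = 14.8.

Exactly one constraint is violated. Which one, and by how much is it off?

Distance(F, S) = 14.8 — off by 3.70.

K = (0.00, 0.00) ✓; KA at -110.8° ✓; |KA| = 17.90 ✓; ∠KAB = 62.10° ✓; |AB| = 18.40 ✓; ∠(AB, BM) = 90.00° ✓; |BM| = 10.80 ✓; ∠BMD = 142.6° ✓; |MD| = 22.50 ✓; ∠MDF = 112.4° ✓; |DF| = 28.70 ✓; ∠DFS = 49.10° ✓; |FS| = 11.10 ✗.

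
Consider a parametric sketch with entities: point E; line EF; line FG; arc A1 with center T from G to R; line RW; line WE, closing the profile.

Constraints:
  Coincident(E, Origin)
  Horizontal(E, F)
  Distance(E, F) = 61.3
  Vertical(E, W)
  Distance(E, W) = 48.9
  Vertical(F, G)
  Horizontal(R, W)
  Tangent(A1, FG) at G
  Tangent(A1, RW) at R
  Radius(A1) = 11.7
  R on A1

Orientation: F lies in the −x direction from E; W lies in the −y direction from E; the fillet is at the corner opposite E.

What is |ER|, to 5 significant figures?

69.652

The virtual corner opposite E is at (-61.300, -48.900). A1 meets FG tangentially, so TG is at right angles to FG and tangency of A1 to RW means the radius TR is perpendicular to RW, with radius 11.7, so the center T sits 11.7 in from both sides at T = (-49.600, -37.200). That places the tangent points at G = (-61.300, -37.200) on FG and R = (-49.600, -48.900) on RW. Then |ER| = |R − E| = 69.652.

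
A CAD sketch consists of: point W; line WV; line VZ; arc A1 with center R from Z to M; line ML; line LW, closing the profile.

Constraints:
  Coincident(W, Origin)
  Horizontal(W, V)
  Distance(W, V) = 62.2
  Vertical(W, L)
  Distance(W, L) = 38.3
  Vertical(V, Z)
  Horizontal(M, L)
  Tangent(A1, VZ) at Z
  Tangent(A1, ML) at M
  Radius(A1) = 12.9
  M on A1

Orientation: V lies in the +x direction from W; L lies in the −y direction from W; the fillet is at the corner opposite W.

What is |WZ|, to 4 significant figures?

67.19

The virtual corner opposite W is at (62.20, -38.30). A1 meets VZ tangentially, so RZ is at right angles to VZ and the tangent condition forces RM to be normal to ML, with radius 12.9, so the center R sits 12.9 in from both sides at R = (49.30, -25.40). That places the tangent points at Z = (62.20, -25.40) on VZ and M = (49.30, -38.30) on ML. Then |WZ| = |Z − W| = 67.19.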